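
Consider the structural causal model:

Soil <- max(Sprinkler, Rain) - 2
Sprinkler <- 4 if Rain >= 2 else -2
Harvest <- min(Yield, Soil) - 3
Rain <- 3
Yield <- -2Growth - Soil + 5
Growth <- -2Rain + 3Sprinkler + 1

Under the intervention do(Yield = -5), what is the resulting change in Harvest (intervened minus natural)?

6

The intervention breaks the incoming arrows to Yield: Yield <- -2Growth - Soil + 5 no longer applies, and Yield = -5.
Sprinkler = 4 if Rain >= 2 else -2  [with Rain=3]  = 4
Soil = max(Sprinkler, Rain) - 2  [with Sprinkler=4, Rain=3]  = 2
Harvest = min(Yield, Soil) - 3  [with Yield=-5, Soil=2]  = -8
Without intervention: Sprinkler = 4 if Rain >= 2 else -2  [with Rain=3]  = 4; Soil = max(Sprinkler, Rain) - 2  [with Sprinkler=4, Rain=3]  = 2; Growth = -2Rain + 3Sprinkler + 1  [with Rain=3, Sprinkler=4]  = 7; Yield = -2Growth - Soil + 5  [with Growth=7, Soil=2]  = -11; Harvest = min(Yield, Soil) - 3  [with Yield=-11, Soil=2]  = -14.
Change = -8 − (-14) = 6.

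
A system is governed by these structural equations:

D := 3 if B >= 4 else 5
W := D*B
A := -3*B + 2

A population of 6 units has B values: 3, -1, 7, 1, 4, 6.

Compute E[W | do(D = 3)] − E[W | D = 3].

-7

Under do(D=3), D's equation is replaced by D=3 for every unit. Per-unit W: 9, -3, 21, 3, 12, 18. Mean = 10.
E[W|D=3] averages over only the 3 units with D=3 (B = 7, 4, 6): W = 21, 12, 18, mean 17.
Difference = 10 − 17 = -7.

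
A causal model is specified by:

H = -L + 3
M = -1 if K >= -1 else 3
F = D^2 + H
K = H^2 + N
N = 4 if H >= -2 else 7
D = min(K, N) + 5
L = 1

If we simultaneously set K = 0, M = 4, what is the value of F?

27

Under do(K = 0, M = 4), each intervened variable's structural equation is replaced by its fixed value.
H = -L + 3  [with L=1]  = 2
N = 4 if H >= -2 else 7  [with H=2]  = 4
D = min(K, N) + 5  [with K=0, N=4]  = 5
F = D^2 + H  [with D=5, H=2]  = 27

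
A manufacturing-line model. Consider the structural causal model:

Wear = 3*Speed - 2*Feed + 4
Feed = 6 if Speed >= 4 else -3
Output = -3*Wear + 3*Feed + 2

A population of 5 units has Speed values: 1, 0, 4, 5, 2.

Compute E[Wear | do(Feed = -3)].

The intervention sets Feed=-3 in all 5 units regardless of Speed. Recomputing Wear per unit gives 13, 10, 22, 25, 16; average 17.2.

17.2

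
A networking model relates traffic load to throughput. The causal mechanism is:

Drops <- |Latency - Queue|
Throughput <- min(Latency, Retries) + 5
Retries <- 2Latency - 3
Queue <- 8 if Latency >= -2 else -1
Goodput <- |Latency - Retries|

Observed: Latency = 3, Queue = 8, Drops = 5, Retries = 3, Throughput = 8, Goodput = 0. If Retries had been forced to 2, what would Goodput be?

Under do(Retries=2), the mechanism Retries <- 2Latency - 3 is discarded; Retries is fixed at 2.
Goodput = |Latency - Retries|  [with Latency=3, Retries=2]  = 1

1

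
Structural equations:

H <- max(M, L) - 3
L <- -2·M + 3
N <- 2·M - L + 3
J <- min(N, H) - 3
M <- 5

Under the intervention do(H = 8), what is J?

Intervening sets H = 8 and removes its equation (H <- max(M, L) - 3).
L = -2·M + 3  [with M=5]  = -7
N = 2·M - L + 3  [with M=5, L=-7]  = 20
J = min(N, H) - 3  [with N=20, H=8]  = 5

5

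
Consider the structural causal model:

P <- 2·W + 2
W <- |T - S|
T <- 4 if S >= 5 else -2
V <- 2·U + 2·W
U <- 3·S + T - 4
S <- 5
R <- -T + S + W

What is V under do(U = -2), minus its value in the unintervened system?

-34

The intervention breaks the incoming arrows to U: U <- 3·S + T - 4 no longer applies, and U = -2.
T = 4 if S >= 5 else -2  [with S=5]  = 4
W = |T - S|  [with T=4, S=5]  = 1
V = 2·U + 2·W  [with U=-2, W=1]  = -2
Without intervention: T = 4 if S >= 5 else -2  [with S=5]  = 4; U = 3·S + T - 4  [with S=5, T=4]  = 15; W = |T - S|  [with T=4, S=5]  = 1; V = 2·U + 2·W  [with U=15, W=1]  = 32.
Change = -2 − 32 = -34.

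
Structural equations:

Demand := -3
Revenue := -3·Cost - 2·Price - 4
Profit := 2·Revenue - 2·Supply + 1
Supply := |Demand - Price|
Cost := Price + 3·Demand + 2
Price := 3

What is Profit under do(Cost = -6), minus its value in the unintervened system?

Under do(Cost=-6), the mechanism Cost := Price + 3·Demand + 2 is discarded; Cost is fixed at -6.
Supply = |Demand - Price|  [with Demand=-3, Price=3]  = 6
Revenue = -3·Cost - 2·Price - 4  [with Cost=-6, Price=3]  = 8
Profit = 2·Revenue - 2·Supply + 1  [with Revenue=8, Supply=6]  = 5
Without intervention: Supply = |Demand - Price|  [with Demand=-3, Price=3]  = 6; Cost = Price + 3·Demand + 2  [with Price=3, Demand=-3]  = -4; Revenue = -3·Cost - 2·Price - 4  [with Cost=-4, Price=3]  = 2; Profit = 2·Revenue - 2·Supply + 1  [with Revenue=2, Supply=6]  = -7.
Change = 5 − (-7) = 12.

12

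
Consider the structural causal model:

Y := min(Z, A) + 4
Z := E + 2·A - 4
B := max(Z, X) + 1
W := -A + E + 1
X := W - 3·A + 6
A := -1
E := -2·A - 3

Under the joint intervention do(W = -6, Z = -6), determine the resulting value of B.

4

The joint intervention fixes W = -6, Z = -6, removing each variable's own equation.
X = W - 3·A + 6  [with W=-6, A=-1]  = 3
B = max(Z, X) + 1  [with Z=-6, X=3]  = 4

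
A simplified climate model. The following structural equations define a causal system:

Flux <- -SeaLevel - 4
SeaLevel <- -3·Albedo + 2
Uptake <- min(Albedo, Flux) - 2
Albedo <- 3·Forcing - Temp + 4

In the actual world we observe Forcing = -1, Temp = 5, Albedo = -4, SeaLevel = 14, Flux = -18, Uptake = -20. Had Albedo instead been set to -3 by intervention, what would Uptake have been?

-17

The intervention breaks the incoming arrows to Albedo: Albedo <- 3·Forcing - Temp + 4 no longer applies, and Albedo = -3.
SeaLevel = -3·Albedo + 2  [with Albedo=-3]  = 11
Flux = -SeaLevel - 4  [with SeaLevel=11]  = -15
Uptake = min(Albedo, Flux) - 2  [with Albedo=-3, Flux=-15]  = -17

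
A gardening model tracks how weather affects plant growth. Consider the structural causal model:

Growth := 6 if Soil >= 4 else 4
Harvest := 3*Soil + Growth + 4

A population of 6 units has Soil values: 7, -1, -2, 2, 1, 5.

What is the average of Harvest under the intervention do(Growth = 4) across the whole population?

The intervention sets Growth=4 in all 6 units regardless of Soil. Recomputing Harvest per unit gives 29, 5, 2, 14, 11, 23; average 14.

14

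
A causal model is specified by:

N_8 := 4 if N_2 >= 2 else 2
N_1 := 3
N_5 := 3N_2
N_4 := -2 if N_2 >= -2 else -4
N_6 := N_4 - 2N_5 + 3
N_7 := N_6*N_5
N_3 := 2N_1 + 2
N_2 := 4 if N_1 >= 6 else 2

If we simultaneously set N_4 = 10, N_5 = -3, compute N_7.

Under do(N_4 = 10, N_5 = -3), each intervened variable's structural equation is replaced by its fixed value.
N_6 = N_4 - 2N_5 + 3  [with N_4=10, N_5=-3]  = 19
N_7 = N_6*N_5  [with N_6=19, N_5=-3]  = -57

-57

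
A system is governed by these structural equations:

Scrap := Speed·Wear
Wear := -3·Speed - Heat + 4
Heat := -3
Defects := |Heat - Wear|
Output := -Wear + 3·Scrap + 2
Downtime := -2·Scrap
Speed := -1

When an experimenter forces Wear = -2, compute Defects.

The intervention breaks the incoming arrows to Wear: Wear := -3·Speed - Heat + 4 no longer applies, and Wear = -2.
Defects = |Heat - Wear|  [with Heat=-3, Wear=-2]  = 1

1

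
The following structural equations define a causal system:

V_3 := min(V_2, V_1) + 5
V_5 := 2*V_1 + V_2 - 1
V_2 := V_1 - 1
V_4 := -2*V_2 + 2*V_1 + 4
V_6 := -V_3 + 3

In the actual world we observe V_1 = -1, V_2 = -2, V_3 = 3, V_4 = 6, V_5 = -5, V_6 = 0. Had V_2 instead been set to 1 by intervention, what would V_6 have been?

Under do(V_2=1), the mechanism V_2 := V_1 - 1 is discarded; V_2 is fixed at 1.
V_3 = min(V_2, V_1) + 5  [with V_2=1, V_1=-1]  = 4
V_6 = -V_3 + 3  [with V_3=4]  = -1

-1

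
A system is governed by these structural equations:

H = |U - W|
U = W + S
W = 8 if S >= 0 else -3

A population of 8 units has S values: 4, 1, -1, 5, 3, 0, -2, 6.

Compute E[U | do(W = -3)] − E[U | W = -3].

3.5

do(W=-3) breaks W's dependence on S. With W=-3 fixed, U across the units is 1, -2, -4, 2, 0, -3, -5, 3, mean -1.
Observing W=-3 restricts to units where W's equation naturally yields -3: S ∈ {-1, -2}. In that subpopulation U = -4, -5, mean -4.5.
Difference = -1 − (-4.5) = 3.5.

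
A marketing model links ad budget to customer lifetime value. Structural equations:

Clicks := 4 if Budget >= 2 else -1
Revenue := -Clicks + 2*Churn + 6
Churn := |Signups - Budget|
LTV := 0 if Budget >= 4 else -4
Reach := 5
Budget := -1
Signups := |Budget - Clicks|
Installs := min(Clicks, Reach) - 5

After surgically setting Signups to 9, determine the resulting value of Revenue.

Under do(Signups=9), the mechanism Signups := |Budget - Clicks| is discarded; Signups is fixed at 9.
Clicks = 4 if Budget >= 2 else -1  [with Budget=-1]  = -1
Churn = |Signups - Budget|  [with Signups=9, Budget=-1]  = 10
Revenue = -Clicks + 2*Churn + 6  [with Clicks=-1, Churn=10]  = 27

27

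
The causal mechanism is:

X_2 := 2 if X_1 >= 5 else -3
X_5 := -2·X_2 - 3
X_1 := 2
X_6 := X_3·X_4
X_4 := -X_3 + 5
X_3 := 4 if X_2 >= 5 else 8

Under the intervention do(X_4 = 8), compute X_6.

64

Under do(X_4=8), the mechanism X_4 := -X_3 + 5 is discarded; X_4 is fixed at 8.
X_2 = 2 if X_1 >= 5 else -3  [with X_1=2]  = -3
X_3 = 4 if X_2 >= 5 else 8  [with X_2=-3]  = 8
X_6 = X_3·X_4  [with X_3=8, X_4=8]  = 64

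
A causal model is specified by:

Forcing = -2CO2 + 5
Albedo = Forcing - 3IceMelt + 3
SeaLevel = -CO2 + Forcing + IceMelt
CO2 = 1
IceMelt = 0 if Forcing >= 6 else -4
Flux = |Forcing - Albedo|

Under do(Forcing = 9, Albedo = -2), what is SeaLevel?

Setting Forcing = 9, Albedo = -2 by intervention discards those variables' equations.
IceMelt = 0 if Forcing >= 6 else -4  [with Forcing=9]  = 0
SeaLevel = -CO2 + Forcing + IceMelt  [with CO2=1, Forcing=9, IceMelt=0]  = 8

8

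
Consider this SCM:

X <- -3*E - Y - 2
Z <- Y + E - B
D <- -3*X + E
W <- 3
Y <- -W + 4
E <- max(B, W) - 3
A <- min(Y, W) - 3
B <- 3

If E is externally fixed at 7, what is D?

The intervention breaks the incoming arrows to E: E <- max(B, W) - 3 no longer applies, and E = 7.
Y = -W + 4  [with W=3]  = 1
X = -3*E - Y - 2  [with E=7, Y=1]  = -24
D = -3*X + E  [with X=-24, E=7]  = 79

79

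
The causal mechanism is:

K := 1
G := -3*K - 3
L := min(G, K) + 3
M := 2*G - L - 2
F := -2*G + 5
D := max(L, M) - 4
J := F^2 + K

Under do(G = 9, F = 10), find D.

Setting G = 9, F = 10 by intervention discards those variables' equations.
L = min(G, K) + 3  [with G=9, K=1]  = 4
M = 2*G - L - 2  [with G=9, L=4]  = 12
D = max(L, M) - 4  [with L=4, M=12]  = 8

8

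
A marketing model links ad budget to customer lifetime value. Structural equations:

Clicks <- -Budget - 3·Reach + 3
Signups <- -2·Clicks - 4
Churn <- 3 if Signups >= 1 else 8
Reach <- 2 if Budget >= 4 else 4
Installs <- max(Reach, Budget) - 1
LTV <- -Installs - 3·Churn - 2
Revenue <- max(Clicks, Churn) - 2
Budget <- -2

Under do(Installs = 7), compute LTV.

-18

do(Installs=7) replaces the equation Installs <- max(Reach, Budget) - 1 with the constant Installs = 7.
Reach = 2 if Budget >= 4 else 4  [with Budget=-2]  = 4
Clicks = -Budget - 3·Reach + 3  [with Budget=-2, Reach=4]  = -7
Signups = -2·Clicks - 4  [with Clicks=-7]  = 10
Churn = 3 if Signups >= 1 else 8  [with Signups=10]  = 3
LTV = -Installs - 3·Churn - 2  [with Installs=7, Churn=3]  = -18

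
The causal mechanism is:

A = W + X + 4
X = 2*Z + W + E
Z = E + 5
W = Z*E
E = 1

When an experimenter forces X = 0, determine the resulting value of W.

Under do(X=0), the mechanism X = 2*Z + W + E is discarded; X is fixed at 0.
Since W is not a descendant of the intervened variable, it is unaffected.
Z = E + 5  [with E=1]  = 6
W = Z*E  [with Z=6, E=1]  = 6

6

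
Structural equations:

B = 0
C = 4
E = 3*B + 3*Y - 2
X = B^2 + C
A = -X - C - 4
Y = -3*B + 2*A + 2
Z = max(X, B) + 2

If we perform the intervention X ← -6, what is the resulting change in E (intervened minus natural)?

60

The intervention breaks the incoming arrows to X: X = B^2 + C no longer applies, and X = -6.
A = -X - C - 4  [with X=-6, C=4]  = -2
Y = -3*B + 2*A + 2  [with B=0, A=-2]  = -2
E = 3*B + 3*Y - 2  [with B=0, Y=-2]  = -8
Without intervention: X = B^2 + C  [with B=0, C=4]  = 4; A = -X - C - 4  [with X=4, C=4]  = -12; Y = -3*B + 2*A + 2  [with B=0, A=-12]  = -22; E = 3*B + 3*Y - 2  [with B=0, Y=-22]  = -68.
Change = -8 − (-68) = 60.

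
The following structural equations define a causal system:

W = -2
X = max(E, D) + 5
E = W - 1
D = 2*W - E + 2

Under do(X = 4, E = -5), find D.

Setting X = 4, E = -5 by intervention discards those variables' equations.
D = 2*W - E + 2  [with W=-2, E=-5]  = 3

3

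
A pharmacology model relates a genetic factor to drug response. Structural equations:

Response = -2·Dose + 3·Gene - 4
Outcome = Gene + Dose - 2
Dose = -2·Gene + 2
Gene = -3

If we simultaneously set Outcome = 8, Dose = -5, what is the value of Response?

Setting Outcome = 8, Dose = -5 by intervention discards those variables' equations.
Response = -2·Dose + 3·Gene - 4  [with Dose=-5, Gene=-3]  = -3

-3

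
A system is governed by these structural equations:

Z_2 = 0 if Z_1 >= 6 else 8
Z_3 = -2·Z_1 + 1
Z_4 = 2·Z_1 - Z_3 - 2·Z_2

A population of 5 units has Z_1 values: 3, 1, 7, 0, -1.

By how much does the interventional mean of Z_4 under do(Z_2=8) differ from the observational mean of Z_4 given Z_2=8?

Every unit gets Z_2=8 under the intervention. Z_4 values become -5, -13, 11, -17, -21; E[Z_4|do(Z_2=8)] = -9.
E[Z_4|Z_2=8] averages over only the 4 units with Z_2=8 (Z_1 = 3, 1, 0, -1): Z_4 = -5, -13, -17, -21, mean -14.
Difference = -9 − (-14) = 5.

5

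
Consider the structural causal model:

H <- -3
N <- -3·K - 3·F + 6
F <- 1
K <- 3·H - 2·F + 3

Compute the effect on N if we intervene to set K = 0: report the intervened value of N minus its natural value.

The intervention breaks the incoming arrows to K: K <- 3·H - 2·F + 3 no longer applies, and K = 0.
N = -3·K - 3·F + 6  [with K=0, F=1]  = 3
Without intervention: K = 3·H - 2·F + 3  [with H=-3, F=1]  = -8; N = -3·K - 3·F + 6  [with K=-8, F=1]  = 27.
Change = 3 − 27 = -24.

-24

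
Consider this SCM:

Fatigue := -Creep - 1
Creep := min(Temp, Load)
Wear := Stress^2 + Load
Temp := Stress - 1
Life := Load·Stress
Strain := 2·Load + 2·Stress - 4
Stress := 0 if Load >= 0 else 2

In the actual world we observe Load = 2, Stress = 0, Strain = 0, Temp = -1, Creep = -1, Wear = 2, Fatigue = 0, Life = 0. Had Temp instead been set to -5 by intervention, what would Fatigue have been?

4

The intervention breaks the incoming arrows to Temp: Temp := Stress - 1 no longer applies, and Temp = -5.
Creep = min(Temp, Load)  [with Temp=-5, Load=2]  = -5
Fatigue = -Creep - 1  [with Creep=-5]  = 4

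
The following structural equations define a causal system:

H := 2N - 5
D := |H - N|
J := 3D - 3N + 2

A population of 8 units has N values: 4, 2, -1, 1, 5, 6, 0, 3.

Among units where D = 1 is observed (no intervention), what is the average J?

E[J|D=1] averages over only the 2 units with D=1 (N = 4, 6): J = -7, -13, mean -10.

-10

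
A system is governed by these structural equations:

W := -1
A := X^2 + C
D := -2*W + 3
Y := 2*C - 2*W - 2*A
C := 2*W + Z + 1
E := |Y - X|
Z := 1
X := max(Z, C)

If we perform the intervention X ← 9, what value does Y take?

-160

Under do(X=9), the mechanism X := max(Z, C) is discarded; X is fixed at 9.
C = 2*W + Z + 1  [with W=-1, Z=1]  = 0
A = X^2 + C  [with X=9, C=0]  = 81
Y = 2*C - 2*W - 2*A  [with C=0, W=-1, A=81]  = -160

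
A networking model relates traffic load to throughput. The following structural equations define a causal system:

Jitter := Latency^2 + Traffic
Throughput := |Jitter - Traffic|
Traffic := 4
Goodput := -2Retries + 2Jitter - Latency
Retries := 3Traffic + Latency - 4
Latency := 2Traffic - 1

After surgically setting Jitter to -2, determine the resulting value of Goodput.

-41

Under do(Jitter=-2), the mechanism Jitter := Latency^2 + Traffic is discarded; Jitter is fixed at -2.
Latency = 2Traffic - 1  [with Traffic=4]  = 7
Retries = 3Traffic + Latency - 4  [with Traffic=4, Latency=7]  = 15
Goodput = -2Retries + 2Jitter - Latency  [with Retries=15, Jitter=-2, Latency=7]  = -41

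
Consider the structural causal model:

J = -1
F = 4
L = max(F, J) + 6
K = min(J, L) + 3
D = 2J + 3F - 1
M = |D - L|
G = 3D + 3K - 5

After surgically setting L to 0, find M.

The intervention breaks the incoming arrows to L: L = max(F, J) + 6 no longer applies, and L = 0.
D = 2J + 3F - 1  [with J=-1, F=4]  = 9
M = |D - L|  [with D=9, L=0]  = 9

9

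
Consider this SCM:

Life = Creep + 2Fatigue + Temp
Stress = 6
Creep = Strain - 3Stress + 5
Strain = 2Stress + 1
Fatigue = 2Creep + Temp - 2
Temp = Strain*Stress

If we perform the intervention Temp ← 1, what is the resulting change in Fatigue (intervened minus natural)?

do(Temp=1) replaces the equation Temp = Strain*Stress with the constant Temp = 1.
Strain = 2Stress + 1  [with Stress=6]  = 13
Creep = Strain - 3Stress + 5  [with Strain=13, Stress=6]  = 0
Fatigue = 2Creep + Temp - 2  [with Creep=0, Temp=1]  = -1
Without intervention: Strain = 2Stress + 1  [with Stress=6]  = 13; Temp = Strain*Stress  [with Strain=13, Stress=6]  = 78; Creep = Strain - 3Stress + 5  [with Strain=13, Stress=6]  = 0; Fatigue = 2Creep + Temp - 2  [with Creep=0, Temp=78]  = 76.
Change = -1 − 76 = -77.

-77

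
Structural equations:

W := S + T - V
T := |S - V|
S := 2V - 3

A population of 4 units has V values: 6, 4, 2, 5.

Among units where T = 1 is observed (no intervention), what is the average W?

Conditioning on T=1 selects the 2 unit(s) with V ∈ {4, 2}. Their W values: 2, 0. Mean = 1.

1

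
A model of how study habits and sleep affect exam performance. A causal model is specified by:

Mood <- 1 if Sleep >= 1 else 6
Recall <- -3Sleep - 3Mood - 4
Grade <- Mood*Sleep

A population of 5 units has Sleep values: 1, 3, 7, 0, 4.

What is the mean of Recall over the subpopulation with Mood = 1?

E[Recall|Mood=1] averages over only the 4 units with Mood=1 (Sleep = 1, 3, 7, 4): Recall = -10, -16, -28, -19, mean -18.25.

-18.25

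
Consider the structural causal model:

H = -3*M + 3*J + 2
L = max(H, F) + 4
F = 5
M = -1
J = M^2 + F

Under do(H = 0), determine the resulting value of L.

9

Intervening sets H = 0 and removes its equation (H = -3*M + 3*J + 2).
L = max(H, F) + 4  [with H=0, F=5]  = 9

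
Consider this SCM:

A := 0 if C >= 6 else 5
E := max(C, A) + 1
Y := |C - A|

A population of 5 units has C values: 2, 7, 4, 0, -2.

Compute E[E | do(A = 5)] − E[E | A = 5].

0.4

do(A=5) breaks A's dependence on C. With A=5 fixed, E across the units is 6, 8, 6, 6, 6, mean 6.4.
Conditioning on A=5 selects the 4 unit(s) with C ∈ {2, 4, 0, -2}. Their E values: 6, 6, 6, 6. Mean = 6.
Difference = 6.4 − 6 = 0.4.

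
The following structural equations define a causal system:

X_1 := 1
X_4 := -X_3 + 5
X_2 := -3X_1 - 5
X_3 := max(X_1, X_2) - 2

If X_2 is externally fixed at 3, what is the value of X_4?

Under do(X_2=3), the mechanism X_2 := -3X_1 - 5 is discarded; X_2 is fixed at 3.
X_3 = max(X_1, X_2) - 2  [with X_1=1, X_2=3]  = 1
X_4 = -X_3 + 5  [with X_3=1]  = 4

4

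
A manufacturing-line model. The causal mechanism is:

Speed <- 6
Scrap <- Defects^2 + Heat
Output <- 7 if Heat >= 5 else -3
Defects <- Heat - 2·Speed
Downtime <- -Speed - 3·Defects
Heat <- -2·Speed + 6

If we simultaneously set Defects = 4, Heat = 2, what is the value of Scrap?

The joint intervention fixes Defects = 4, Heat = 2, removing each variable's own equation.
Scrap = Defects^2 + Heat  [with Defects=4, Heat=2]  = 18

18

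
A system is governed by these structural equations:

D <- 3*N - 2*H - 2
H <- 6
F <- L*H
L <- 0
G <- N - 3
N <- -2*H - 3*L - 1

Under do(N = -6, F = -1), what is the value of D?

-32

Setting N = -6, F = -1 by intervention discards those variables' equations.
D = 3*N - 2*H - 2  [with N=-6, H=6]  = -32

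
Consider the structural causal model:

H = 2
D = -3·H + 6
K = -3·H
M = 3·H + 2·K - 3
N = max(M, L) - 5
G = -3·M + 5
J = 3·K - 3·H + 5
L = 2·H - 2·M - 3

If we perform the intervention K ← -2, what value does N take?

-2

Under do(K=-2), the mechanism K = -3·H is discarded; K is fixed at -2.
M = 3·H + 2·K - 3  [with H=2, K=-2]  = -1
L = 2·H - 2·M - 3  [with H=2, M=-1]  = 3
N = max(M, L) - 5  [with M=-1, L=3]  = -2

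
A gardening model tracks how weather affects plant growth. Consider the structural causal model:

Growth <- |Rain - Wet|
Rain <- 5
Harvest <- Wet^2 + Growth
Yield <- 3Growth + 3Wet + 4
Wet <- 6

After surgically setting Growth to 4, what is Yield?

The intervention breaks the incoming arrows to Growth: Growth <- |Rain - Wet| no longer applies, and Growth = 4.
Yield = 3Growth + 3Wet + 4  [with Growth=4, Wet=6]  = 34

34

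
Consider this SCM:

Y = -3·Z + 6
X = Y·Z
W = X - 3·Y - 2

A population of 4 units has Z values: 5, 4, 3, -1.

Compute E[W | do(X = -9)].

-4.25

do(X=-9) breaks X's dependence on Z. With X=-9 fixed, W across the units is 16, 7, -2, -38, mean -4.25.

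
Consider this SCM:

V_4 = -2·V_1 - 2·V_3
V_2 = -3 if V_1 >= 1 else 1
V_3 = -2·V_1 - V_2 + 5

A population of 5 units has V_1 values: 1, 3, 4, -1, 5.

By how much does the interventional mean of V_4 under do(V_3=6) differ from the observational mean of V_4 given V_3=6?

-4.8

do(V_3=6) breaks V_3's dependence on V_1. With V_3=6 fixed, V_4 across the units is -14, -18, -20, -10, -22, mean -16.8.
E[V_4|V_3=6] averages over only the 2 units with V_3=6 (V_1 = 1, -1): V_4 = -14, -10, mean -12.
Difference = -16.8 − (-12) = -4.8.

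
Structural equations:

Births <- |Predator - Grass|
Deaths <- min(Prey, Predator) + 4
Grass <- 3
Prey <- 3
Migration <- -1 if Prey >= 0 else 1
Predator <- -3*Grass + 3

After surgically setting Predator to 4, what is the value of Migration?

-1

The intervention breaks the incoming arrows to Predator: Predator <- -3*Grass + 3 no longer applies, and Predator = 4.
No directed path runs from Predator to Migration, so Migration keeps its natural value.
Migration = -1 if Prey >= 0 else 1  [with Prey=3]  = -1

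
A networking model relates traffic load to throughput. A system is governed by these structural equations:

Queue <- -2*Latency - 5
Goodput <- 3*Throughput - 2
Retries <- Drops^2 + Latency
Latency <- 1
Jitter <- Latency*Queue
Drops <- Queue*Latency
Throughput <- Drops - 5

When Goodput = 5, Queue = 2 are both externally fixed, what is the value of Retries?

5

Under do(Goodput = 5, Queue = 2), each intervened variable's structural equation is replaced by its fixed value.
Drops = Queue*Latency  [with Queue=2, Latency=1]  = 2
Retries = Drops^2 + Latency  [with Drops=2, Latency=1]  = 5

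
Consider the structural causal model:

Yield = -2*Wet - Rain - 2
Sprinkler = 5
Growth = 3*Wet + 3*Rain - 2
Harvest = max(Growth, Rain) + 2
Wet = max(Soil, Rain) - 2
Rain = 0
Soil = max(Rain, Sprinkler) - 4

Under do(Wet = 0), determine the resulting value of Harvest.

2

The intervention breaks the incoming arrows to Wet: Wet = max(Soil, Rain) - 2 no longer applies, and Wet = 0.
Growth = 3*Wet + 3*Rain - 2  [with Wet=0, Rain=0]  = -2
Harvest = max(Growth, Rain) + 2  [with Growth=-2, Rain=0]  = 2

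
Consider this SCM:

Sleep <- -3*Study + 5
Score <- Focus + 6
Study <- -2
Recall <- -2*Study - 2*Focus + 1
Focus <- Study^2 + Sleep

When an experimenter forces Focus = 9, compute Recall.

-13

do(Focus=9) replaces the equation Focus <- Study^2 + Sleep with the constant Focus = 9.
Recall = -2*Study - 2*Focus + 1  [with Study=-2, Focus=9]  = -13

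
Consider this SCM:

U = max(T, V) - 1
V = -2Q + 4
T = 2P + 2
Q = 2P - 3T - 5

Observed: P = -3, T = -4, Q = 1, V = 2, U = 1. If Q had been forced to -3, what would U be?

do(Q=-3) replaces the equation Q = 2P - 3T - 5 with the constant Q = -3.
T = 2P + 2  [with P=-3]  = -4
V = -2Q + 4  [with Q=-3]  = 10
U = max(T, V) - 1  [with T=-4, V=10]  = 9

9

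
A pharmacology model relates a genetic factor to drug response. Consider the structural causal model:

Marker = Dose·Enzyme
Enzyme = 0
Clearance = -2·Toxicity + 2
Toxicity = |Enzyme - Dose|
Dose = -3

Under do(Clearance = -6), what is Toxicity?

3

The intervention breaks the incoming arrows to Clearance: Clearance = -2·Toxicity + 2 no longer applies, and Clearance = -6.
Since Toxicity is not a descendant of the intervened variable, it is unaffected.
Toxicity = |Enzyme - Dose|  [with Enzyme=0, Dose=-3]  = 3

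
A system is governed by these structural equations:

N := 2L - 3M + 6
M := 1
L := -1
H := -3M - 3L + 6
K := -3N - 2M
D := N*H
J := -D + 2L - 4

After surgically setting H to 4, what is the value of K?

-5

The intervention breaks the incoming arrows to H: H := -3M - 3L + 6 no longer applies, and H = 4.
K is not downstream of the intervention, so its value is determined by the original equations.
N = 2L - 3M + 6  [with L=-1, M=1]  = 1
K = -3N - 2M  [with N=1, M=1]  = -5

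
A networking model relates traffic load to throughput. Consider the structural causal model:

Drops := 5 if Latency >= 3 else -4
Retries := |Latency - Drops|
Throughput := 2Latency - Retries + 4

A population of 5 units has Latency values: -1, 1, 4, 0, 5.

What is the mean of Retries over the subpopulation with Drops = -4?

E[Retries|Drops=-4] averages over only the 3 units with Drops=-4 (Latency = -1, 1, 0): Retries = 3, 5, 4, mean 4.

4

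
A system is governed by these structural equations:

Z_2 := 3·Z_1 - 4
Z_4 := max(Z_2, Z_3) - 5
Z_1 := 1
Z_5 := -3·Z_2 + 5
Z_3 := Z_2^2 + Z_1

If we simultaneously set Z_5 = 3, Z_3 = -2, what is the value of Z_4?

Under do(Z_5 = 3, Z_3 = -2), each intervened variable's structural equation is replaced by its fixed value.
Z_2 = 3·Z_1 - 4  [with Z_1=1]  = -1
Z_4 = max(Z_2, Z_3) - 5  [with Z_2=-1, Z_3=-2]  = -6

-6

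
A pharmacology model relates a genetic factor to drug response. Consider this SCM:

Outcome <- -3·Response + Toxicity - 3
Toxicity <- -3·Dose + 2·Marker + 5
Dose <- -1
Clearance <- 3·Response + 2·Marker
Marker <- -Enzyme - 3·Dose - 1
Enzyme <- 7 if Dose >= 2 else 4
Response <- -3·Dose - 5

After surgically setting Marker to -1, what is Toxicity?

6

do(Marker=-1) replaces the equation Marker <- -Enzyme - 3·Dose - 1 with the constant Marker = -1.
Toxicity = -3·Dose + 2·Marker + 5  [with Dose=-1, Marker=-1]  = 6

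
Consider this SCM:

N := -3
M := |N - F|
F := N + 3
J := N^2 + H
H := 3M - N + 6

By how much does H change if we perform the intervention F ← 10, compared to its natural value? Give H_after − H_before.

Under do(F=10), the mechanism F := N + 3 is discarded; F is fixed at 10.
M = |N - F|  [with N=-3, F=10]  = 13
H = 3M - N + 6  [with M=13, N=-3]  = 48
Without intervention: F = N + 3  [with N=-3]  = 0; M = |N - F|  [with N=-3, F=0]  = 3; H = 3M - N + 6  [with M=3, N=-3]  = 18.
Change = 48 − 18 = 30.

30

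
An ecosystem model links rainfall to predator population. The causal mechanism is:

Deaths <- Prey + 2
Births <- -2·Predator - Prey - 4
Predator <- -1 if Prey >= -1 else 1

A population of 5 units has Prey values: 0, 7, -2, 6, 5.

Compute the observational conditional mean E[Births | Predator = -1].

E[Births|Predator=-1] averages over only the 4 units with Predator=-1 (Prey = 0, 7, 6, 5): Births = -2, -9, -8, -7, mean -6.5.

-6.5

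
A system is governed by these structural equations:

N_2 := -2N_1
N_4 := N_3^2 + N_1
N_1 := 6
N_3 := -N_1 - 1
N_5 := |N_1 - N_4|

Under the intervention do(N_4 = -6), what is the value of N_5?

Intervening sets N_4 = -6 and removes its equation (N_4 := N_3^2 + N_1).
N_5 = |N_1 - N_4|  [with N_1=6, N_4=-6]  = 12

12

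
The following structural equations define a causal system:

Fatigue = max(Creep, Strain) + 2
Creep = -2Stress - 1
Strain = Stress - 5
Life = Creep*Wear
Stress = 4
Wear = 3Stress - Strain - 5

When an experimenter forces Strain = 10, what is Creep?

-9

The intervention breaks the incoming arrows to Strain: Strain = Stress - 5 no longer applies, and Strain = 10.
Since Creep is not a descendant of the intervened variable, it is unaffected.
Creep = -2Stress - 1  [with Stress=4]  = -9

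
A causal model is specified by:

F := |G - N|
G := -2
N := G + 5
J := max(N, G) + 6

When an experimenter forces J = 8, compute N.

3

The intervention breaks the incoming arrows to J: J := max(N, G) + 6 no longer applies, and J = 8.
Since N is not a descendant of the intervened variable, it is unaffected.
N = G + 5  [with G=-2]  = 3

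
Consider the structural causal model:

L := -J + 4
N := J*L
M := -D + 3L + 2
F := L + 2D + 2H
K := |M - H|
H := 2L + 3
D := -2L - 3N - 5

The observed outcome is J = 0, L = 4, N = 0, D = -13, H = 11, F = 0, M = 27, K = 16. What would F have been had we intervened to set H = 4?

-14

The intervention breaks the incoming arrows to H: H := 2L + 3 no longer applies, and H = 4.
L = -J + 4  [with J=0]  = 4
N = J*L  [with J=0, L=4]  = 0
D = -2L - 3N - 5  [with L=4, N=0]  = -13
F = L + 2D + 2H  [with L=4, D=-13, H=4]  = -14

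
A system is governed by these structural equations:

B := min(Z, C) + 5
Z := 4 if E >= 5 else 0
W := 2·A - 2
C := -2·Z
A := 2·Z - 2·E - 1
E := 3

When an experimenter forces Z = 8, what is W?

16

do(Z=8) replaces the equation Z := 4 if E >= 5 else 0 with the constant Z = 8.
A = 2·Z - 2·E - 1  [with Z=8, E=3]  = 9
W = 2·A - 2  [with A=9]  = 16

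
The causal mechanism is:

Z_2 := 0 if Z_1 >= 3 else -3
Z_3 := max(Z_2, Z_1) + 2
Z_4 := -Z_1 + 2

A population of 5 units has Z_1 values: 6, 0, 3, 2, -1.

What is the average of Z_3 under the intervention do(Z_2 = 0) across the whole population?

4.2

The intervention sets Z_2=0 in all 5 units regardless of Z_1. Recomputing Z_3 per unit gives 8, 2, 5, 4, 2; average 4.2.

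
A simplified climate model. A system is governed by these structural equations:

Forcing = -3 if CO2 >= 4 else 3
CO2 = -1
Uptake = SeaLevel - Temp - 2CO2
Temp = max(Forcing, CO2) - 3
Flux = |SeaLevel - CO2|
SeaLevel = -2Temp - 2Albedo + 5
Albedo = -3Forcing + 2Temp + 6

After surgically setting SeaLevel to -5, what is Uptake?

-3

Under do(SeaLevel=-5), the mechanism SeaLevel = -2Temp - 2Albedo + 5 is discarded; SeaLevel is fixed at -5.
Forcing = -3 if CO2 >= 4 else 3  [with CO2=-1]  = 3
Temp = max(Forcing, CO2) - 3  [with Forcing=3, CO2=-1]  = 0
Uptake = SeaLevel - Temp - 2CO2  [with SeaLevel=-5, Temp=0, CO2=-1]  = -3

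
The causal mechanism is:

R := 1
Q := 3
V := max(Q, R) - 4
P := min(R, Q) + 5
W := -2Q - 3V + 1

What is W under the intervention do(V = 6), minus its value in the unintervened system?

do(V=6) replaces the equation V := max(Q, R) - 4 with the constant V = 6.
W = -2Q - 3V + 1  [with Q=3, V=6]  = -23
Without intervention: V = max(Q, R) - 4  [with Q=3, R=1]  = -1; W = -2Q - 3V + 1  [with Q=3, V=-1]  = -2.
Change = -23 − (-2) = -21.

-21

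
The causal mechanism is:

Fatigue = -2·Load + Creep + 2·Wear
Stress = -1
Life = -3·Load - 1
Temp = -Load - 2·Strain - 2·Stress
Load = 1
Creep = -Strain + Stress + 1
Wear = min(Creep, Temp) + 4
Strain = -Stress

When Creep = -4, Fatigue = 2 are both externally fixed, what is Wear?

0

Under do(Creep = -4, Fatigue = 2), each intervened variable's structural equation is replaced by its fixed value.
Strain = -Stress  [with Stress=-1]  = 1
Temp = -Load - 2·Strain - 2·Stress  [with Load=1, Strain=1, Stress=-1]  = -1
Wear = min(Creep, Temp) + 4  [with Creep=-4, Temp=-1]  = 0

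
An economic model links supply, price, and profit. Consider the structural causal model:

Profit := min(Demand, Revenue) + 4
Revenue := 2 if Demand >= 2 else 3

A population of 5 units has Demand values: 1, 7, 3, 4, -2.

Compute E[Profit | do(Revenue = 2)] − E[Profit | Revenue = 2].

-1

do(Revenue=2) breaks Revenue's dependence on Demand. With Revenue=2 fixed, Profit across the units is 5, 6, 6, 6, 2, mean 5.
E[Profit|Revenue=2] averages over only the 3 units with Revenue=2 (Demand = 7, 3, 4): Profit = 6, 6, 6, mean 6.
Difference = 5 − 6 = -1.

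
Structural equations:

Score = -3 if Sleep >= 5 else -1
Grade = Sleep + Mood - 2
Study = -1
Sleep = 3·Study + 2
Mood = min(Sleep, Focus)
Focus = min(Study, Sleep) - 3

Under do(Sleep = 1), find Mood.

-4

do(Sleep=1) replaces the equation Sleep = 3·Study + 2 with the constant Sleep = 1.
Focus = min(Study, Sleep) - 3  [with Study=-1, Sleep=1]  = -4
Mood = min(Sleep, Focus)  [with Sleep=1, Focus=-4]  = -4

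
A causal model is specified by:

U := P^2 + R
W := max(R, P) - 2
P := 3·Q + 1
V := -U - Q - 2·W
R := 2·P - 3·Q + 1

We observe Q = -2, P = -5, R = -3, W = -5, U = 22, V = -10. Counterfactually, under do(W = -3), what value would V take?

-14

Under do(W=-3), the mechanism W := max(R, P) - 2 is discarded; W is fixed at -3.
P = 3·Q + 1  [with Q=-2]  = -5
R = 2·P - 3·Q + 1  [with P=-5, Q=-2]  = -3
U = P^2 + R  [with P=-5, R=-3]  = 22
V = -U - Q - 2·W  [with U=22, Q=-2, W=-3]  = -14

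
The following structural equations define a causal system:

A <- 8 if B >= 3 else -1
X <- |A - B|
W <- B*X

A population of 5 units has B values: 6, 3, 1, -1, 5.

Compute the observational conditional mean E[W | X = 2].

7

Conditioning on X=2 selects the 2 unit(s) with B ∈ {6, 1}. Their W values: 12, 2. Mean = 7.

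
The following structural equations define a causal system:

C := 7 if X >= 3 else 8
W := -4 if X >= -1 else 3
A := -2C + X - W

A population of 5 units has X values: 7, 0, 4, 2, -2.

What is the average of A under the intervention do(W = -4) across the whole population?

The intervention sets W=-4 in all 5 units regardless of X. Recomputing A per unit gives -3, -12, -6, -10, -14; average -9.

-9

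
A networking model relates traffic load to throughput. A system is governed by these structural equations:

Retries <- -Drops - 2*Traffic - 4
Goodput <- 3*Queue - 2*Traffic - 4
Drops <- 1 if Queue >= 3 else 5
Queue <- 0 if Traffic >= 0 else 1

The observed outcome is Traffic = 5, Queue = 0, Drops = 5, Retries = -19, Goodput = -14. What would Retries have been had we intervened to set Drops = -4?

-10

The intervention breaks the incoming arrows to Drops: Drops <- 1 if Queue >= 3 else 5 no longer applies, and Drops = -4.
Retries = -Drops - 2*Traffic - 4  [with Drops=-4, Traffic=5]  = -10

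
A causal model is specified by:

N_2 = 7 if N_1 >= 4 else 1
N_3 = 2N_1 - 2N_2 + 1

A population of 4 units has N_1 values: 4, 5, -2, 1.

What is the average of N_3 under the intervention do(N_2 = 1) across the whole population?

3

The intervention sets N_2=1 in all 4 units regardless of N_1. Recomputing N_3 per unit gives 7, 9, -5, 1; average 3.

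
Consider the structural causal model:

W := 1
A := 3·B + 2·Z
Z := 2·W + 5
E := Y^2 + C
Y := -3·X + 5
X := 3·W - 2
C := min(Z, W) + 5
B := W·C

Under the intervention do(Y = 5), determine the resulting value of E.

31

do(Y=5) replaces the equation Y := -3·X + 5 with the constant Y = 5.
Z = 2·W + 5  [with W=1]  = 7
C = min(Z, W) + 5  [with Z=7, W=1]  = 6
E = Y^2 + C  [with Y=5, C=6]  = 31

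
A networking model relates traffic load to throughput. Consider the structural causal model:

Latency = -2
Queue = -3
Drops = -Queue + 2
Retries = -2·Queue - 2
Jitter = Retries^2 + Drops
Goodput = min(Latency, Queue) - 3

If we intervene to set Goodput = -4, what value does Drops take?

5

do(Goodput=-4) replaces the equation Goodput = min(Latency, Queue) - 3 with the constant Goodput = -4.
Drops is not downstream of the intervention, so its value is determined by the original equations.
Drops = -Queue + 2  [with Queue=-3]  = 5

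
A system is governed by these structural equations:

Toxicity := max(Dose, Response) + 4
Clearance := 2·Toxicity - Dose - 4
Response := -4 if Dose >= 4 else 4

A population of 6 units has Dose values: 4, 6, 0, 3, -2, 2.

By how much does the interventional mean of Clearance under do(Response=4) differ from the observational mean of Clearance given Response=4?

do(Response=4) breaks Response's dependence on Dose. With Response=4 fixed, Clearance across the units is 8, 10, 12, 9, 14, 10, mean 10.5.
Observing Response=4 restricts to units where Response's equation naturally yields 4: Dose ∈ {0, 3, -2, 2}. In that subpopulation Clearance = 12, 9, 14, 10, mean 11.25.
Difference = 10.5 − 11.25 = -0.75.

-0.75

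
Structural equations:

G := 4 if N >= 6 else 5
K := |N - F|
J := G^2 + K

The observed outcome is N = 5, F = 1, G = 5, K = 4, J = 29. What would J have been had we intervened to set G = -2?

do(G=-2) replaces the equation G := 4 if N >= 6 else 5 with the constant G = -2.
K = |N - F|  [with N=5, F=1]  = 4
J = G^2 + K  [with G=-2, K=4]  = 8

8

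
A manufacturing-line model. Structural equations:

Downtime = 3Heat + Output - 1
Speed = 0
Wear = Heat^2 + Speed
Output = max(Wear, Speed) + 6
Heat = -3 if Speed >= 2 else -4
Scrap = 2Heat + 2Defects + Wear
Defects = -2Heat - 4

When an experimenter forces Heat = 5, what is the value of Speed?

Under do(Heat=5), the mechanism Heat = -3 if Speed >= 2 else -4 is discarded; Heat is fixed at 5.
Speed is not downstream of the intervention, so its value is determined by the original equations.

0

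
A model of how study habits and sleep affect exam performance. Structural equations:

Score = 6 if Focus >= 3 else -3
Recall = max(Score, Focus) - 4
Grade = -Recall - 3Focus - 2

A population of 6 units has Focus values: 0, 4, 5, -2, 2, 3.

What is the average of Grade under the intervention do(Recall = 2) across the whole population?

Under do(Recall=2), Recall's equation is replaced by Recall=2 for every unit. Per-unit Grade: -4, -16, -19, 2, -10, -13. Mean = -10.

-10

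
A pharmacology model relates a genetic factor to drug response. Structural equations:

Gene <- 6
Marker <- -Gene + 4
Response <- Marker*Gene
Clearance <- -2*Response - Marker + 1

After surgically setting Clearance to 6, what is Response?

-12

Under do(Clearance=6), the mechanism Clearance <- -2*Response - Marker + 1 is discarded; Clearance is fixed at 6.
Since Response is not a descendant of the intervened variable, it is unaffected.
Marker = -Gene + 4  [with Gene=6]  = -2
Response = Marker*Gene  [with Marker=-2, Gene=6]  = -12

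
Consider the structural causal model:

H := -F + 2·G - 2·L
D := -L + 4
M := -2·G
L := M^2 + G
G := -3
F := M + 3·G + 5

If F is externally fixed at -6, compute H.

Intervening sets F = -6 and removes its equation (F := M + 3·G + 5).
M = -2·G  [with G=-3]  = 6
L = M^2 + G  [with M=6, G=-3]  = 33
H = -F + 2·G - 2·L  [with F=-6, G=-3, L=33]  = -66

-66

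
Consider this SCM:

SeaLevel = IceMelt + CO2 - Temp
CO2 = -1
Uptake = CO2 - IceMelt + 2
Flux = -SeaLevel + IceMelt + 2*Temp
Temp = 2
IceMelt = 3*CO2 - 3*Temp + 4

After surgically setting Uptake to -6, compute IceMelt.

do(Uptake=-6) replaces the equation Uptake = CO2 - IceMelt + 2 with the constant Uptake = -6.
IceMelt is not downstream of the intervention, so its value is determined by the original equations.
IceMelt = 3*CO2 - 3*Temp + 4  [with CO2=-1, Temp=2]  = -5

-5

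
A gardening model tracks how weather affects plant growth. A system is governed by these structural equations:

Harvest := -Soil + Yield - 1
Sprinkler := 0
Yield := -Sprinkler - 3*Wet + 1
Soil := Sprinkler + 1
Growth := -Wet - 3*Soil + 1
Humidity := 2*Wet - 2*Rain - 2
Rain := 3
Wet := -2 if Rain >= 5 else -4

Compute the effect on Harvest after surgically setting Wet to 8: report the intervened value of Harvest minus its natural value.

-36

do(Wet=8) replaces the equation Wet := -2 if Rain >= 5 else -4 with the constant Wet = 8.
Soil = Sprinkler + 1  [with Sprinkler=0]  = 1
Yield = -Sprinkler - 3*Wet + 1  [with Sprinkler=0, Wet=8]  = -23
Harvest = -Soil + Yield - 1  [with Soil=1, Yield=-23]  = -25
Without intervention: Soil = Sprinkler + 1  [with Sprinkler=0]  = 1; Wet = -2 if Rain >= 5 else -4  [with Rain=3]  = -4; Yield = -Sprinkler - 3*Wet + 1  [with Sprinkler=0, Wet=-4]  = 13; Harvest = -Soil + Yield - 1  [with Soil=1, Yield=13]  = 11.
Change = -25 − 11 = -36.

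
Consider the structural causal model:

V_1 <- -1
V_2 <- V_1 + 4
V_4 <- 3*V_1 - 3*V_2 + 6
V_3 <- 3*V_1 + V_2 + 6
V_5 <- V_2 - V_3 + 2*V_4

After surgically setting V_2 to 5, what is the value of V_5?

do(V_2=5) replaces the equation V_2 <- V_1 + 4 with the constant V_2 = 5.
V_3 = 3*V_1 + V_2 + 6  [with V_1=-1, V_2=5]  = 8
V_4 = 3*V_1 - 3*V_2 + 6  [with V_1=-1, V_2=5]  = -12
V_5 = V_2 - V_3 + 2*V_4  [with V_2=5, V_3=8, V_4=-12]  = -27

-27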